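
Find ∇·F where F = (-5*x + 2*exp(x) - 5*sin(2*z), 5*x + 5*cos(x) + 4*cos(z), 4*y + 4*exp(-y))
2*exp(x) - 5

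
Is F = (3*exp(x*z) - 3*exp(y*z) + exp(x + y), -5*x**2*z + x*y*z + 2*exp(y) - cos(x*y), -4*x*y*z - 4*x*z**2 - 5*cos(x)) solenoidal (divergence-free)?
No, ∇·F = -4*x*y - 7*x*z + x*sin(x*y) + 3*z*exp(x*z) + 2*exp(y) + exp(x + y)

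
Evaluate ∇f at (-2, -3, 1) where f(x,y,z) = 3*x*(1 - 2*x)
(27, 0, 0)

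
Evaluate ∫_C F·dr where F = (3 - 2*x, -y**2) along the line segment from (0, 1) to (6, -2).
-15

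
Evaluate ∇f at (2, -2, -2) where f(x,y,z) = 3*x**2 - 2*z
(12, 0, -2)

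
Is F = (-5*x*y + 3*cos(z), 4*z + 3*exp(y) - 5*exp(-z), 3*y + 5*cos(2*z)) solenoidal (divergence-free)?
No, ∇·F = -5*y + 3*exp(y) - 10*sin(2*z)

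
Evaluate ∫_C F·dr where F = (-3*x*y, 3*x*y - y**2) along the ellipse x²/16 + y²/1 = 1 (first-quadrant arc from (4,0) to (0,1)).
59/3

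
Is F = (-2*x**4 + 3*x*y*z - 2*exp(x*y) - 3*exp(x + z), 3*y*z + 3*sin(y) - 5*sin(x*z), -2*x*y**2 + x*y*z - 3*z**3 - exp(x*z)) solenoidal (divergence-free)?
No, ∇·F = -8*x**3 + x*y - x*exp(x*z) + 3*y*z - 2*y*exp(x*y) - 9*z**2 + 3*z - 3*exp(x + z) + 3*cos(y)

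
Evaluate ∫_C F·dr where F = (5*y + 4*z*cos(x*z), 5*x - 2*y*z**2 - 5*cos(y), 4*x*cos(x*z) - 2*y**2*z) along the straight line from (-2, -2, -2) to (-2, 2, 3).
-60 - 10*sin(2) - 4*sin(6) - 4*sin(4)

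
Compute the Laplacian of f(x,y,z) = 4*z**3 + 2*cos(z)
24*z - 2*cos(z)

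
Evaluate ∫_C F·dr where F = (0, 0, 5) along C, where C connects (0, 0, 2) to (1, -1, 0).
-10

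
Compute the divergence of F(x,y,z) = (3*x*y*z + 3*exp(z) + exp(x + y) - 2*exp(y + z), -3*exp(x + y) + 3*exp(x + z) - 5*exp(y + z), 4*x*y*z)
4*x*y + 3*y*z - 2*exp(x + y) - 5*exp(y + z)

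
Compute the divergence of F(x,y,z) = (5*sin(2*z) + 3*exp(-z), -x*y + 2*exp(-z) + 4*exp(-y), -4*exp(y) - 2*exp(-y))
-x - 4*exp(-y)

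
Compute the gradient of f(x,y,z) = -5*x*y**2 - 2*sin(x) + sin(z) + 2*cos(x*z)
(-5*y**2 - 2*z*sin(x*z) - 2*cos(x), -10*x*y, -2*x*sin(x*z) + cos(z))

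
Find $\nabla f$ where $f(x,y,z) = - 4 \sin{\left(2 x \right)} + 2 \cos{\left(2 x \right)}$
(-4*sin(2*x) - 8*cos(2*x), 0, 0)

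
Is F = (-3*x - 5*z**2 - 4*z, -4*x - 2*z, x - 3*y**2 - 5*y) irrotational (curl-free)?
No, ∇×F = (-6*y - 3, -10*z - 5, -4)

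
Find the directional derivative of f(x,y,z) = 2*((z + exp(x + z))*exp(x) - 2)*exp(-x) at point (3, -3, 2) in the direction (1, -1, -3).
2*sqrt(11)*(-2*exp(8) - 3*exp(3) + 2)*exp(-3)/11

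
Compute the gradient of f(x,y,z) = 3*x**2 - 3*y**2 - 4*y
(6*x, -6*y - 4, 0)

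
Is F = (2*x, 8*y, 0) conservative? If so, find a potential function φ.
Yes, F is conservative. φ = x**2 + 4*y**2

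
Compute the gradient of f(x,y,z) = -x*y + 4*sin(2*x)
(-y + 8*cos(2*x), -x, 0)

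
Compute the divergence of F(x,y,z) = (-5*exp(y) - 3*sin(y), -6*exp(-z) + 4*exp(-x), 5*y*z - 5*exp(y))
5*y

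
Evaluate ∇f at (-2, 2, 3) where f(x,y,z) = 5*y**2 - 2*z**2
(0, 20, -12)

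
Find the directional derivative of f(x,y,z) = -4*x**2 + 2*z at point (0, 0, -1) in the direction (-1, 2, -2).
-4/3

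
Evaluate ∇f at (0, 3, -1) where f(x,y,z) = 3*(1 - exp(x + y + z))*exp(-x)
(-3, -3*exp(2), -3*exp(2))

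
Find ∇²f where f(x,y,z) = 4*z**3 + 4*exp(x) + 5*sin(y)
24*z + 4*exp(x) - 5*sin(y)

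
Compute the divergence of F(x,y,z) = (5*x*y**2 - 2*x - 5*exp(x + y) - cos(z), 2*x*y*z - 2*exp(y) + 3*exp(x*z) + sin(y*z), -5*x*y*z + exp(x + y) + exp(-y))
-5*x*y + 2*x*z + 5*y**2 + z*cos(y*z) - 2*exp(y) - 5*exp(x + y) - 2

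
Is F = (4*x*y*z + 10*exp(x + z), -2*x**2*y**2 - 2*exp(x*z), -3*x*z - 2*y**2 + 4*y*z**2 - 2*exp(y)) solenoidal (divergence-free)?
No, ∇·F = -4*x**2*y - 3*x + 12*y*z + 10*exp(x + z)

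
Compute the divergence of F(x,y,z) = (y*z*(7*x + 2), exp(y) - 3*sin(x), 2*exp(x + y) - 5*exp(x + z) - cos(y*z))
7*y*z + y*sin(y*z) + exp(y) - 5*exp(x + z)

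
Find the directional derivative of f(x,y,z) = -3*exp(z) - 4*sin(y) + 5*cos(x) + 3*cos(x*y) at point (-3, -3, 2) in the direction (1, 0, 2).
sqrt(5)*(-6*exp(2) + 5*sin(3) + 9*sin(9))/5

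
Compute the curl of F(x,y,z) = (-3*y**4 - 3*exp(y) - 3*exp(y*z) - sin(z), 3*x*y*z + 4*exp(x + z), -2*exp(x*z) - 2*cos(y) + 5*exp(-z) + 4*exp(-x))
(-3*x*y - 4*exp(x + z) + 2*sin(y), -3*y*exp(y*z) + 2*z*exp(x*z) - cos(z) + 4*exp(-x), 12*y**3 + 3*y*z + 3*z*exp(y*z) + 3*exp(y) + 4*exp(x + z))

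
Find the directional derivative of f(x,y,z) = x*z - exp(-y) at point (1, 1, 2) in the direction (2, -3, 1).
sqrt(14)*(-3 + 5*E)*exp(-1)/14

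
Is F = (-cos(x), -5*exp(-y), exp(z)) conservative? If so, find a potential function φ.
Yes, F is conservative. φ = exp(z) - sin(x) + 5*exp(-y)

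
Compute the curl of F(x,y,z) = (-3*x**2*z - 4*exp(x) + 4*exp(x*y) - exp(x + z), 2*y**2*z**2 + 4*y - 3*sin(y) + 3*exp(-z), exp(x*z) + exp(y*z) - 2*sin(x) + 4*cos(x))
(-4*y**2*z + z*exp(y*z) + 3*exp(-z), -3*x**2 - z*exp(x*z) - exp(x + z) + 4*sin(x) + 2*cos(x), -4*x*exp(x*y))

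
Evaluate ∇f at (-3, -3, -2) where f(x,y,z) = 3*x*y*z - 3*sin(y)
(18, 18 - 3*cos(3), 27)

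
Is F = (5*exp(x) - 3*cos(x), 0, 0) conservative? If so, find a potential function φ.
Yes, F is conservative. φ = 5*exp(x) - 3*sin(x)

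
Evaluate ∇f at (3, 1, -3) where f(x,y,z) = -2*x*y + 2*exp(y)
(-2, -6 + 2*E, 0)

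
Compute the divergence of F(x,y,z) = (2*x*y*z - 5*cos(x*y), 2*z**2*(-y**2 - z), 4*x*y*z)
y*(4*x - 4*z**2 + 2*z + 5*sin(x*y))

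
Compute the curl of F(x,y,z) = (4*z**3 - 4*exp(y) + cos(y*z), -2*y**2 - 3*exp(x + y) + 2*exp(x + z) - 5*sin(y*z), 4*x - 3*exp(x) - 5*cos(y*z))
(5*y*cos(y*z) + 5*z*sin(y*z) - 2*exp(x + z), -y*sin(y*z) + 12*z**2 + 3*exp(x) - 4, z*sin(y*z) + 4*exp(y) - 3*exp(x + y) + 2*exp(x + z))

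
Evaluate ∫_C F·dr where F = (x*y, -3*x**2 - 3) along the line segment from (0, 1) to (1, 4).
-21/2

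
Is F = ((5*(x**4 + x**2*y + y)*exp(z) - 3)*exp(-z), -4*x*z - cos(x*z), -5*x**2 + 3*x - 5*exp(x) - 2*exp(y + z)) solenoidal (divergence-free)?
No, ∇·F = 20*x**3 + 10*x*y - 2*exp(y + z)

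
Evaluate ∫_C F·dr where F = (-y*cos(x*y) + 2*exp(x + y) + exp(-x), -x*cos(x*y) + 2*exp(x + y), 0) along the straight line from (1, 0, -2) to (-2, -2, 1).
-exp(2) - 2*E + 2*exp(-4) + exp(-1) - sin(4)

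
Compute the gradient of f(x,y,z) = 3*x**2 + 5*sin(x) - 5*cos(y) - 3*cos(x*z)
(6*x + 3*z*sin(x*z) + 5*cos(x), 5*sin(y), 3*x*sin(x*z))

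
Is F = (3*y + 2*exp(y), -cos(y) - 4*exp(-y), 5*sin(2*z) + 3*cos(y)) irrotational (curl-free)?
No, ∇×F = (-3*sin(y), 0, -2*exp(y) - 3)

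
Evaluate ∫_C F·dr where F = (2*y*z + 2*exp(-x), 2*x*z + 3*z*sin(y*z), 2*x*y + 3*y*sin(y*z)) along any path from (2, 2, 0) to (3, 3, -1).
-15 - 2*exp(-3) + 2*exp(-2) - 3*cos(3)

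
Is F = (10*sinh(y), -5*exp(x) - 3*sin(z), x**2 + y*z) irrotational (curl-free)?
No, ∇×F = (z + 3*cos(z), -2*x, -5*exp(x) - 10*cosh(y))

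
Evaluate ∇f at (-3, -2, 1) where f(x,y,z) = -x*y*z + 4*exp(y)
(2, 4*exp(-2) + 3, -6)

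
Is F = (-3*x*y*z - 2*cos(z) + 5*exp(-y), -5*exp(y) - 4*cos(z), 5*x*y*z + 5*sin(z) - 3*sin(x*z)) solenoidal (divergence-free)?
No, ∇·F = 5*x*y - 3*x*cos(x*z) - 3*y*z - 5*exp(y) + 5*cos(z)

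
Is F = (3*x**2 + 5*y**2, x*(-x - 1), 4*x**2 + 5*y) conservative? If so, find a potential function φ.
No, ∇×F = (5, -8*x, -2*x - 10*y - 1) ≠ 0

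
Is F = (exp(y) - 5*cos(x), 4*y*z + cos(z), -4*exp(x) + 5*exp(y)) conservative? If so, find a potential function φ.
No, ∇×F = (-4*y + 5*exp(y) + sin(z), 4*exp(x), -exp(y)) ≠ 0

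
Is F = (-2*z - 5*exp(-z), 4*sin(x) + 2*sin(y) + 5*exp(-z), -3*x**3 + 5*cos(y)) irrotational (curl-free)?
No, ∇×F = (-5*sin(y) + 5*exp(-z), 9*x**2 - 2 + 5*exp(-z), 4*cos(x))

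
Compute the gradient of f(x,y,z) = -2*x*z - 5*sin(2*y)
(-2*z, -10*cos(2*y), -2*x)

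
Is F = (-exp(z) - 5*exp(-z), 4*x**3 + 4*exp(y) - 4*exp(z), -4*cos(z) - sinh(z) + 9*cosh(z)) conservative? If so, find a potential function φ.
No, ∇×F = (4*exp(z), -exp(z) + 5*exp(-z), 12*x**2) ≠ 0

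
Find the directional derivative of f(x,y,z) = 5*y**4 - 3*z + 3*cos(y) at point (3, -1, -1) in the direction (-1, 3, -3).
3*sqrt(19)*(-17 + 3*sin(1))/19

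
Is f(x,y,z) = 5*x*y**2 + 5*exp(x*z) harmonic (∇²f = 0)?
No, ∇²f = 5*x**2*exp(x*z) + 10*x + 5*z**2*exp(x*z)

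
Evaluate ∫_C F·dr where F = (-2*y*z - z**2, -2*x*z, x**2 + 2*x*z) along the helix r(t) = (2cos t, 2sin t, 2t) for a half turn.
-64 + 4*pi + 8*pi**2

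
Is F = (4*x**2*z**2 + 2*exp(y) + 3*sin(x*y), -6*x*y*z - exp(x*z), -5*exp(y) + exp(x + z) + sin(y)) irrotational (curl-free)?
No, ∇×F = (6*x*y + x*exp(x*z) - 5*exp(y) + cos(y), 8*x**2*z - exp(x + z), -3*x*cos(x*y) - 6*y*z - z*exp(x*z) - 2*exp(y))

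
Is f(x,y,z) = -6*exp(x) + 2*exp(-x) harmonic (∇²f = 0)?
No, ∇²f = -6*exp(x) + 2*exp(-x)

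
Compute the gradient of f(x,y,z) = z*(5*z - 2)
(0, 0, 10*z - 2)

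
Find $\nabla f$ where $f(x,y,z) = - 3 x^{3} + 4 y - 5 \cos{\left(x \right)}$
(-9*x**2 + 5*sin(x), 4, 0)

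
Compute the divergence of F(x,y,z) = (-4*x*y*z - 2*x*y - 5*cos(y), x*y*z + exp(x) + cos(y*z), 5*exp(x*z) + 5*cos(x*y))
x*z + 5*x*exp(x*z) - 4*y*z - 2*y - z*sin(y*z)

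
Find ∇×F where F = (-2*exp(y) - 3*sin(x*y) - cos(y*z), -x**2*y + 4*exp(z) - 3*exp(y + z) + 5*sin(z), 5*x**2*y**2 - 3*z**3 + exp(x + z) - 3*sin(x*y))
(10*x**2*y - 3*x*cos(x*y) - 4*exp(z) + 3*exp(y + z) - 5*cos(z), -10*x*y**2 + y*sin(y*z) + 3*y*cos(x*y) - exp(x + z), -2*x*y + 3*x*cos(x*y) - z*sin(y*z) + 2*exp(y))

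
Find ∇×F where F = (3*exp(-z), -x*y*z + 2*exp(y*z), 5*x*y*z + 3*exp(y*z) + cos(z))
(x*y + 5*x*z - 2*y*exp(y*z) + 3*z*exp(y*z), -5*y*z - 3*exp(-z), -y*z)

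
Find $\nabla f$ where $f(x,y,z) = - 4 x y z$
(-4*y*z, -4*x*z, -4*x*y)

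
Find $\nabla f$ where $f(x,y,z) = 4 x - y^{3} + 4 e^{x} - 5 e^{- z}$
(4*exp(x) + 4, -3*y**2, 5*exp(-z))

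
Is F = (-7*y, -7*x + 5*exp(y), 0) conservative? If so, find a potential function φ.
Yes, F is conservative. φ = -7*x*y + 5*exp(y)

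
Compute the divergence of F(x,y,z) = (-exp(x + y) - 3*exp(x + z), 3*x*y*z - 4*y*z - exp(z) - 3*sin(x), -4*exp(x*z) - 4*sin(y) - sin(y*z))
3*x*z - 4*x*exp(x*z) - y*cos(y*z) - 4*z - exp(x + y) - 3*exp(x + z)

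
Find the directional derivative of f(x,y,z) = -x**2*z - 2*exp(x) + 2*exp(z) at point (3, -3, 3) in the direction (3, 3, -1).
sqrt(19)*(-8*exp(3) - 45)/19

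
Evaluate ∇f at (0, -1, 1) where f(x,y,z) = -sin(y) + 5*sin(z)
(0, -cos(1), 5*cos(1))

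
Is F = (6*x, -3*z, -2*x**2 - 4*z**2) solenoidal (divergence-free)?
No, ∇·F = 6 - 8*z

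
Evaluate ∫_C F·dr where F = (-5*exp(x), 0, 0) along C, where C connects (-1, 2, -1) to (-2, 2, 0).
-(5 - 5*E)*exp(-2)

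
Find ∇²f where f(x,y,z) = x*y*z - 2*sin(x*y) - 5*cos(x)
2*x**2*sin(x*y) + 2*y**2*sin(x*y) + 5*cos(x)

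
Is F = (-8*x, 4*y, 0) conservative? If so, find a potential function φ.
Yes, F is conservative. φ = -4*x**2 + 2*y**2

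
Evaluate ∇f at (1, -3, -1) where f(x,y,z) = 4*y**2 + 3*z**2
(0, -24, -6)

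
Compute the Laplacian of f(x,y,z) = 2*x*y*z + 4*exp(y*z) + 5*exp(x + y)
4*y**2*exp(y*z) + 4*z**2*exp(y*z) + 10*exp(x + y)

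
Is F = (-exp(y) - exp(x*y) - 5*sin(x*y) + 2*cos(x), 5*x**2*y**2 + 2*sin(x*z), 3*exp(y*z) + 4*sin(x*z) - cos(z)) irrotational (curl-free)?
No, ∇×F = (-2*x*cos(x*z) + 3*z*exp(y*z), -4*z*cos(x*z), 10*x*y**2 + x*exp(x*y) + 5*x*cos(x*y) + 2*z*cos(x*z) + exp(y))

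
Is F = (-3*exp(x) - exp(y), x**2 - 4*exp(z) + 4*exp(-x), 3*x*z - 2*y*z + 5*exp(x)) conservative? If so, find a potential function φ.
No, ∇×F = (-2*z + 4*exp(z), -3*z - 5*exp(x), 2*x + exp(y) - 4*exp(-x)) ≠ 0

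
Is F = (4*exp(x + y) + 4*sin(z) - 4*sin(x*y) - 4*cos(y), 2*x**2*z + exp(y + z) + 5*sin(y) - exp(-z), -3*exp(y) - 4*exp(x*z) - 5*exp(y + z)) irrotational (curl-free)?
No, ∇×F = (-2*x**2 - 3*exp(y) - 6*exp(y + z) - exp(-z), 4*z*exp(x*z) + 4*cos(z), 4*x*z + 4*x*cos(x*y) - 4*exp(x + y) - 4*sin(y))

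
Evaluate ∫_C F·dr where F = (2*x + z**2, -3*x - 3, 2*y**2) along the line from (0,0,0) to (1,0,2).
7/3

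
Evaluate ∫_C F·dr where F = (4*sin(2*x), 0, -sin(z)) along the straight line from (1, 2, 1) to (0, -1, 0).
-1 + 2*cos(2) - cos(1)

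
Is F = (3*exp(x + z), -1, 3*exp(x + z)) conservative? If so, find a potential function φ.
Yes, F is conservative. φ = -y + 3*exp(x + z)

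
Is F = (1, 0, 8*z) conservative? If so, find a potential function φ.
Yes, F is conservative. φ = x + 4*z**2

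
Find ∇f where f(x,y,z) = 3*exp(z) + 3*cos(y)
(0, -3*sin(y), 3*exp(z))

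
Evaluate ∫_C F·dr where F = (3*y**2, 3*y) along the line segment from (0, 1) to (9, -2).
63/2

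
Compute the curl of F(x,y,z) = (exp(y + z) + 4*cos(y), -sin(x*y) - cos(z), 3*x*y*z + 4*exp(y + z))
(3*x*z + 4*exp(y + z) - sin(z), -3*y*z + exp(y + z), -y*cos(x*y) - exp(y + z) + 4*sin(y))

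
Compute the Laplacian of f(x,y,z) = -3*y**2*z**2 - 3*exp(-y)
-6*y**2 - 6*z**2 - 3*exp(-y)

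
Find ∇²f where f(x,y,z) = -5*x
0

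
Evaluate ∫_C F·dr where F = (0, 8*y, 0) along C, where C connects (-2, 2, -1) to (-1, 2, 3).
0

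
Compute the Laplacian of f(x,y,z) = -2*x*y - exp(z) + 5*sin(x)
-exp(z) - 5*sin(x)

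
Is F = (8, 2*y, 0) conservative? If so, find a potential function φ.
Yes, F is conservative. φ = 8*x + y**2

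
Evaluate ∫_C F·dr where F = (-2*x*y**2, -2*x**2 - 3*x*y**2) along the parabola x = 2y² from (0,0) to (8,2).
-3904/15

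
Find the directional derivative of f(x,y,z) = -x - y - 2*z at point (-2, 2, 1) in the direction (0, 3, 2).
-7*sqrt(13)/13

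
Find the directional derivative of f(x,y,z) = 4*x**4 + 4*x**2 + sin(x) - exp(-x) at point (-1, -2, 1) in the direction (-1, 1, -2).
sqrt(6)*(-E - cos(1) + 24)/6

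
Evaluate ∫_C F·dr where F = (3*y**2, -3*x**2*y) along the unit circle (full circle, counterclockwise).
0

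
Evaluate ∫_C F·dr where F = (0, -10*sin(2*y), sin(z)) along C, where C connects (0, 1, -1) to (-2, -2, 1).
5*cos(4) - 5*cos(2)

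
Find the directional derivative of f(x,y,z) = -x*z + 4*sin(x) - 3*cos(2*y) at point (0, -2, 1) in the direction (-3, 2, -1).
-3*sqrt(14)*(4*sin(4) + 3)/14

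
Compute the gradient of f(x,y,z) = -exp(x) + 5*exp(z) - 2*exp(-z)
(-exp(x), 0, 5*exp(z) + 2*exp(-z))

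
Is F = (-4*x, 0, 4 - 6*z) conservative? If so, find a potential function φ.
Yes, F is conservative. φ = -2*x**2 - 3*z**2 + 4*z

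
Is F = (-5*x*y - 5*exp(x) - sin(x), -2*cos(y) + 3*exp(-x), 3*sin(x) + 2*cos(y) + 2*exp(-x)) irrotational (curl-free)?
No, ∇×F = (-2*sin(y), -3*cos(x) + 2*exp(-x), 5*x - 3*exp(-x))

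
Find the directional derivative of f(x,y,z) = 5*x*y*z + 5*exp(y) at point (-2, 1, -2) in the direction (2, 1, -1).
5*sqrt(6)*(2 + E)/6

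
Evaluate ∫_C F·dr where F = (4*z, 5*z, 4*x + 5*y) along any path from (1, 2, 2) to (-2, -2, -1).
-10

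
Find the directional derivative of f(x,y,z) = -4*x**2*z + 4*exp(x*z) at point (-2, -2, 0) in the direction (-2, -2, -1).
8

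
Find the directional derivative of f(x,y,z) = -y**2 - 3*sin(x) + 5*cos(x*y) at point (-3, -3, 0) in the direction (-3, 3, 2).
9*sqrt(22)*(cos(3) + 2)/22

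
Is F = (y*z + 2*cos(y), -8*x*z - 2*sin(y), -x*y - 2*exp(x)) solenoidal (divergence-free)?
No, ∇·F = -2*cos(y)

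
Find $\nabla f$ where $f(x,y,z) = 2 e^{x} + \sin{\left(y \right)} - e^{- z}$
(2*exp(x), cos(y), exp(-z))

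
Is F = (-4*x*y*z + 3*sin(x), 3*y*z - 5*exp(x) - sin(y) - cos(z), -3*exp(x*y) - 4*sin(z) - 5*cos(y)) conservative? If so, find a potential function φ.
No, ∇×F = (-3*x*exp(x*y) - 3*y + 5*sin(y) - sin(z), y*(-4*x + 3*exp(x*y)), 4*x*z - 5*exp(x)) ≠ 0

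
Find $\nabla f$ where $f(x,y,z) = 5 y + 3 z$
(0, 5, 3)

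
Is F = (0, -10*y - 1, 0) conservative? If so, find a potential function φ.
Yes, F is conservative. φ = y*(-5*y - 1)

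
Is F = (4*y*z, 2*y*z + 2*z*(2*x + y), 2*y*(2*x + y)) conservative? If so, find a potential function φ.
Yes, F is conservative. φ = 2*y*z*(2*x + y)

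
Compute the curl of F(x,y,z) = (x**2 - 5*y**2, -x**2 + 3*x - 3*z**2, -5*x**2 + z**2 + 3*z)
(6*z, 10*x, -2*x + 10*y + 3)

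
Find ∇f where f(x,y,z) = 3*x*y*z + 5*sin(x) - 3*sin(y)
(3*y*z + 5*cos(x), 3*x*z - 3*cos(y), 3*x*y)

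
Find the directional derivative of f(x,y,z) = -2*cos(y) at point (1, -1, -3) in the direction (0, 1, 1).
-sqrt(2)*sin(1)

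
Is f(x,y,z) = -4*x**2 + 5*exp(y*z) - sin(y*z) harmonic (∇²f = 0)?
No, ∇²f = y**2*(5*exp(y*z) + sin(y*z)) + z**2*(5*exp(y*z) + sin(y*z)) - 8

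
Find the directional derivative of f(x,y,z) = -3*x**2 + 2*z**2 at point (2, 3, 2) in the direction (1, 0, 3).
6*sqrt(10)/5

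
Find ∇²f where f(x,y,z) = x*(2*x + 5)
4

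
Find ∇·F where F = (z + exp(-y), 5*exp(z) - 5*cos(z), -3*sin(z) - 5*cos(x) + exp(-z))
-3*cos(z) - exp(-z)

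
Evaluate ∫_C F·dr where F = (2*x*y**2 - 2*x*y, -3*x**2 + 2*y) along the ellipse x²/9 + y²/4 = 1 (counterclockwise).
0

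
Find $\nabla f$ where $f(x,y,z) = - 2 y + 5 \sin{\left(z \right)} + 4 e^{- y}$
(0, -2 - 4*exp(-y), 5*cos(z))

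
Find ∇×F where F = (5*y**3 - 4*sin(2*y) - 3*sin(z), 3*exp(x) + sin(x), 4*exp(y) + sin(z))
(4*exp(y), -3*cos(z), -15*y**2 + 3*exp(x) + cos(x) + 8*cos(2*y))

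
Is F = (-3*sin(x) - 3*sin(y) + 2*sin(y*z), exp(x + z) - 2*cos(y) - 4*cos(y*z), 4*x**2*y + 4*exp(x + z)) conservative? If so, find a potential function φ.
No, ∇×F = (4*x**2 - 4*y*sin(y*z) - exp(x + z), -8*x*y + 2*y*cos(y*z) - 4*exp(x + z), -2*z*cos(y*z) + exp(x + z) + 3*cos(y)) ≠ 0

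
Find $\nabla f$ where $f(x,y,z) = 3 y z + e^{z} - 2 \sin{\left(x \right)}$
(-2*cos(x), 3*z, 3*y + exp(z))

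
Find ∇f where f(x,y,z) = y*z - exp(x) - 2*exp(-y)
(-exp(x), z + 2*exp(-y), y)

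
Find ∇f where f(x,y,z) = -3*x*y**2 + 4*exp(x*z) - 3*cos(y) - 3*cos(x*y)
(-3*y**2 + 3*y*sin(x*y) + 4*z*exp(x*z), -6*x*y + 3*x*sin(x*y) + 3*sin(y), 4*x*exp(x*z))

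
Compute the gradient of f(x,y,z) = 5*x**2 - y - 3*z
(10*x, -1, -3)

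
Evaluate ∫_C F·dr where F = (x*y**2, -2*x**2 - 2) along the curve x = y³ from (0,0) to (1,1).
-107/56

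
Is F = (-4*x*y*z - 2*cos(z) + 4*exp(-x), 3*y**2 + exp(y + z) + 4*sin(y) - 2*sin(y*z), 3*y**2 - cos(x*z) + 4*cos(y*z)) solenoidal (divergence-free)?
No, ∇·F = x*sin(x*z) - 4*y*z - 4*y*sin(y*z) + 6*y - 2*z*cos(y*z) + exp(y + z) + 4*cos(y) - 4*exp(-x)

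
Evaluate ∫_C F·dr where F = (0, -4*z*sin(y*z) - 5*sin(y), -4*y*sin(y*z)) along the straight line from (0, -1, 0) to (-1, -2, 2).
-4 - 5*cos(1) + 4*cos(4) + 5*cos(2)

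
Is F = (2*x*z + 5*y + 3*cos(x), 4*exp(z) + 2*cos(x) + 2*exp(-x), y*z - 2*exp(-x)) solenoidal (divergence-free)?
No, ∇·F = y + 2*z - 3*sin(x)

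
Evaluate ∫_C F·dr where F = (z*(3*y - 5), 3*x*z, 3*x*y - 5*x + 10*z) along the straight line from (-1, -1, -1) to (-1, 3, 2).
15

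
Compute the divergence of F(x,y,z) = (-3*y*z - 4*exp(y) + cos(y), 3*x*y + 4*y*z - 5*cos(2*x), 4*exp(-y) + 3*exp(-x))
3*x + 4*z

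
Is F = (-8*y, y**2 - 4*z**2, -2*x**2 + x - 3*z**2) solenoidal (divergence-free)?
No, ∇·F = 2*y - 6*z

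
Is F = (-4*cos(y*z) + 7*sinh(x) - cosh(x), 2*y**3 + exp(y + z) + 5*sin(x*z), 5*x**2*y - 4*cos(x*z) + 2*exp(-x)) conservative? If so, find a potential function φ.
No, ∇×F = (5*x**2 - 5*x*cos(x*z) - exp(y + z), -10*x*y + 4*y*sin(y*z) - 4*z*sin(x*z) + 2*exp(-x), z*(-4*sin(y*z) + 5*cos(x*z))) ≠ 0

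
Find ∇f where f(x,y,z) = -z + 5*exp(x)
(5*exp(x), 0, -1)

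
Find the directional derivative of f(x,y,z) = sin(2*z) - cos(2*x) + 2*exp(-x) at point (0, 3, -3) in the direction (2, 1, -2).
-4/3 - 4*cos(6)/3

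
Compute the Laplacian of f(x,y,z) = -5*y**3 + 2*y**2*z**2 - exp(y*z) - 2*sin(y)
y**2*(4 - exp(y*z)) - 30*y - z**2*exp(y*z) + 4*z**2 + 2*sin(y)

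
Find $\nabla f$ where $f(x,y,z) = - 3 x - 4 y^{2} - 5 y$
(-3, -8*y - 5, 0)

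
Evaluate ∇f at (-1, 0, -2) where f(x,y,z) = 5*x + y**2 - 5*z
(5, 0, -5)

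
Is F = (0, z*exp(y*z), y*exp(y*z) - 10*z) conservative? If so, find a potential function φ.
Yes, F is conservative. φ = -5*z**2 + exp(y*z)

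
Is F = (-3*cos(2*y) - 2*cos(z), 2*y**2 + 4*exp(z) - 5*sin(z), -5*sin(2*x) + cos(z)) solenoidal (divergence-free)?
No, ∇·F = 4*y - sin(z)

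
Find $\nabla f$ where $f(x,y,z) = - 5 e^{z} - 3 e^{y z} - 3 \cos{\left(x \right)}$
(3*sin(x), -3*z*exp(y*z), -3*y*exp(y*z) - 5*exp(z))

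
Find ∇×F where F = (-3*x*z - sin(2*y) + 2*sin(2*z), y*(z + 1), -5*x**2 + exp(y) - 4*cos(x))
(-y + exp(y), 7*x - 4*sin(x) + 4*cos(2*z), 2*cos(2*y))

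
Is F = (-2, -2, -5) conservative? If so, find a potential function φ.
Yes, F is conservative. φ = -2*x - 2*y - 5*z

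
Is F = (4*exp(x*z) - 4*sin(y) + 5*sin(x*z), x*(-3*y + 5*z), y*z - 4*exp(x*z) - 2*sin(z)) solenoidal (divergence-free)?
No, ∇·F = -4*x*exp(x*z) - 3*x + y + 4*z*exp(x*z) + 5*z*cos(x*z) - 2*cos(z)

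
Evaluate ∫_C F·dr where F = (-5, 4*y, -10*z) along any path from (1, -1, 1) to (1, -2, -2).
-9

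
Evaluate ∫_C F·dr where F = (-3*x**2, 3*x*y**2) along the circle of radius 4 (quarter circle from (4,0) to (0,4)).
64 + 48*pi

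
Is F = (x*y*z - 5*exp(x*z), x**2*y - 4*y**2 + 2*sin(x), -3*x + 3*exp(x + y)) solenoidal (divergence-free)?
No, ∇·F = x**2 + y*z - 8*y - 5*z*exp(x*z)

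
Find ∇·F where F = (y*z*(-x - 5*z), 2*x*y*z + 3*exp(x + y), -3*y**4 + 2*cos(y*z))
2*x*z - y*z - 2*y*sin(y*z) + 3*exp(x + y)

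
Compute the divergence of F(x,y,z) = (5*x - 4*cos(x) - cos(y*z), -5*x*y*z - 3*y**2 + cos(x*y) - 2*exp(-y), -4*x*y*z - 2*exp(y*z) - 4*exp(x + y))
-4*x*y - 5*x*z - x*sin(x*y) - 2*y*exp(y*z) - 6*y + 4*sin(x) + 5 + 2*exp(-y)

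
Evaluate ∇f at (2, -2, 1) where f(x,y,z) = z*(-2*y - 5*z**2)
(0, -2, -11)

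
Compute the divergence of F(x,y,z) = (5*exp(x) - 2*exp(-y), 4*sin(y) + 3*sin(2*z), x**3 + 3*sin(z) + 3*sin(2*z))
5*exp(x) + 4*cos(y) + 3*cos(z) + 6*cos(2*z)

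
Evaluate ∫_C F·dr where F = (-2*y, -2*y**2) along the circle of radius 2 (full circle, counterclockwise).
8*pi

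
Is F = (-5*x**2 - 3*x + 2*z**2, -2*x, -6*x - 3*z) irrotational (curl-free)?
No, ∇×F = (0, 4*z + 6, -2)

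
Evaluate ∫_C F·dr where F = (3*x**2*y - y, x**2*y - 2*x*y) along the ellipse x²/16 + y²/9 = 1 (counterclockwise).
-132*pi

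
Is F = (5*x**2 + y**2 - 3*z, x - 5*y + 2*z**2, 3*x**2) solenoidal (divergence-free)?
No, ∇·F = 10*x - 5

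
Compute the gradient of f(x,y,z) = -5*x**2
(-10*x, 0, 0)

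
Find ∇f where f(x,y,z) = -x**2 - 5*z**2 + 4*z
(-2*x, 0, 4 - 10*z)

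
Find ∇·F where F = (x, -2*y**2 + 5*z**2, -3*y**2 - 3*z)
-4*y - 2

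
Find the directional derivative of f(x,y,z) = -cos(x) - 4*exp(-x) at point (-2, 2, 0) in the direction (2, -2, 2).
sqrt(3)*(-sin(2) + 4*exp(2))/3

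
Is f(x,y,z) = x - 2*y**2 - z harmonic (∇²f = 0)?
No, ∇²f = -4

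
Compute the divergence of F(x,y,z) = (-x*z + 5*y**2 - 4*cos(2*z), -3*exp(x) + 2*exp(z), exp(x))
-z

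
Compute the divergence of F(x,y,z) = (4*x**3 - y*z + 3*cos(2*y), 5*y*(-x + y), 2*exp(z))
12*x**2 - 5*x + 10*y + 2*exp(z)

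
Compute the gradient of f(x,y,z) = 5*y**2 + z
(0, 10*y, 1)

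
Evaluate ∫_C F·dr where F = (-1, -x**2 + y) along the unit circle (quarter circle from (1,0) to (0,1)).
5/6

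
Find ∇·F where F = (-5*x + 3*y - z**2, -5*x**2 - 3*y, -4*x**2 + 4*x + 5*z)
-3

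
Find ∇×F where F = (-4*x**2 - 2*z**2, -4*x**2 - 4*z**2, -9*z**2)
(8*z, -4*z, -8*x)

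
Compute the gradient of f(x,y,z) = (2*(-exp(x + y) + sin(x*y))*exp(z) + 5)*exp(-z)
(2*y*cos(x*y) - 2*exp(x + y), 2*x*cos(x*y) - 2*exp(x + y), -5*exp(-z))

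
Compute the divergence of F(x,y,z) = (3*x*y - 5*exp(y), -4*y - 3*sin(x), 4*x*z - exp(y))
4*x + 3*y - 4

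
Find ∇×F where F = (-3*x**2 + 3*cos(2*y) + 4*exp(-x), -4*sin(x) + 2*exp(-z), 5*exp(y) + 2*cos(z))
(5*exp(y) + 2*exp(-z), 0, 6*sin(2*y) - 4*cos(x))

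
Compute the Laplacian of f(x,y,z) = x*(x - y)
2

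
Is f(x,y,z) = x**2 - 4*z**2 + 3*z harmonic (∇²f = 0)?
No, ∇²f = -6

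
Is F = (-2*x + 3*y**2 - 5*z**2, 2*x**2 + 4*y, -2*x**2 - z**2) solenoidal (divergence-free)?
No, ∇·F = 2 - 2*z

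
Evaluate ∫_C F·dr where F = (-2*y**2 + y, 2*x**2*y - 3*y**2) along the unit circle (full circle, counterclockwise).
-pi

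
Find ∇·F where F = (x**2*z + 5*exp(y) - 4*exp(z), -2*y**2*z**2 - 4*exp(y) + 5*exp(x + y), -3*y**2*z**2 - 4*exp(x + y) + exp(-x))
2*x*z - 6*y**2*z - 4*y*z**2 - 4*exp(y) + 5*exp(x + y)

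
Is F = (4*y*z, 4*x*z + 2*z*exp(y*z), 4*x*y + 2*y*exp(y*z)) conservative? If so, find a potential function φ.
Yes, F is conservative. φ = 4*x*y*z + 2*exp(y*z)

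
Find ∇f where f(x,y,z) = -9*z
(0, 0, -9)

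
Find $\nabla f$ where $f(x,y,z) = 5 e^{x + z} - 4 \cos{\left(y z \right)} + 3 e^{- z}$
(5*exp(x + z), 4*z*sin(y*z), 4*y*sin(y*z) + 5*exp(x + z) - 3*exp(-z))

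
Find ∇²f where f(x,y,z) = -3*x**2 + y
-6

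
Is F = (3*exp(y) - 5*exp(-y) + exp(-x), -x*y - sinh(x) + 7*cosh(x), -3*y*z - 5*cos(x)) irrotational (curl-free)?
No, ∇×F = (-3*z, -5*sin(x), -y - 3*exp(y) + 7*sinh(x) - cosh(x) - 5*exp(-y))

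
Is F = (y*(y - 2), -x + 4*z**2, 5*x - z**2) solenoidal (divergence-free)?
No, ∇·F = -2*z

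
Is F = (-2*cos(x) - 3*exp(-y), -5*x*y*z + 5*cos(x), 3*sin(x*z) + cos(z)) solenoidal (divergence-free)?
No, ∇·F = -5*x*z + 3*x*cos(x*z) + 2*sin(x) - sin(z)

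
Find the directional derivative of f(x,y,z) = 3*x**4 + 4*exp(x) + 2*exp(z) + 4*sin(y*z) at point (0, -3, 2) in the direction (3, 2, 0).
4*sqrt(13)*(3 + 4*cos(6))/13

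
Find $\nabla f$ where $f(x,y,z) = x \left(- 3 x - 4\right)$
(-6*x - 4, 0, 0)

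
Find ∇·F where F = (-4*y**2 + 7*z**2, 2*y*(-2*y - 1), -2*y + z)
-8*y - 1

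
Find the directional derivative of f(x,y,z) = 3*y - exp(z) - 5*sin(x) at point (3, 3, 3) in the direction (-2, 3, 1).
sqrt(14)*(-exp(3) + 10*cos(3) + 9)/14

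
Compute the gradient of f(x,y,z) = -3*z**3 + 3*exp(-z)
(0, 0, -9*z**2 - 3*exp(-z))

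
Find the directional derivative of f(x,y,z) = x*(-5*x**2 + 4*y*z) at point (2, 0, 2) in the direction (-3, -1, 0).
82*sqrt(10)/5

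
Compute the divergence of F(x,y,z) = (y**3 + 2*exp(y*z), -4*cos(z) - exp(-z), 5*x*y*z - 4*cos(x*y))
5*x*y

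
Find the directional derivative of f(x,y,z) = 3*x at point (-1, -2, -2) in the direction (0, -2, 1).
0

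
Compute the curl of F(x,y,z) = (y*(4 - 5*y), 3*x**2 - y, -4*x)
(0, 4, 6*x + 10*y - 4)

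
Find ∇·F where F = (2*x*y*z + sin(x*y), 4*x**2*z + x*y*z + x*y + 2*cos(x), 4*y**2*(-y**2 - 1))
x*z + x + 2*y*z + y*cos(x*y)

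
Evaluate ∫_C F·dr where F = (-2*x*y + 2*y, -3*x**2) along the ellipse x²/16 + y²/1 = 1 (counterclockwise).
-8*pi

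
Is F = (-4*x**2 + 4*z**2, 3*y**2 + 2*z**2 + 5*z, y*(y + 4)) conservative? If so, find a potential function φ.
No, ∇×F = (2*y - 4*z - 1, 8*z, 0) ≠ 0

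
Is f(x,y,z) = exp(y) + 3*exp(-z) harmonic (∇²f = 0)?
No, ∇²f = exp(y) + 3*exp(-z)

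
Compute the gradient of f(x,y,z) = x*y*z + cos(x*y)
(y*(z - sin(x*y)), x*(z - sin(x*y)), x*y)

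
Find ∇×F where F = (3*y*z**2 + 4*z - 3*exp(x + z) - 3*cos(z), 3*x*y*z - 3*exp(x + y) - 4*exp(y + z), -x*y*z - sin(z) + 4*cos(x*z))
(-3*x*y - x*z + 4*exp(y + z), 7*y*z + 4*z*sin(x*z) - 3*exp(x + z) + 3*sin(z) + 4, 3*y*z - 3*z**2 - 3*exp(x + y))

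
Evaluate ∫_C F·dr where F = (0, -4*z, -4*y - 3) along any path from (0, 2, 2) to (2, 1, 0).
22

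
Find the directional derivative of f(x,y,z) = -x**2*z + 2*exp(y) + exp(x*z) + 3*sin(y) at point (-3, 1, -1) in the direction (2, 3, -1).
sqrt(14)*(-3 + 9*cos(1) + 6*E + exp(3))/14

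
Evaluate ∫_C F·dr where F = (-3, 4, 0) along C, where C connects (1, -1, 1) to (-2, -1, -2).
9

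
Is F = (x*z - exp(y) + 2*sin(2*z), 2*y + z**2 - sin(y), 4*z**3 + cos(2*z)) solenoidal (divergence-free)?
No, ∇·F = 12*z**2 + z - 2*sin(2*z) - cos(y) + 2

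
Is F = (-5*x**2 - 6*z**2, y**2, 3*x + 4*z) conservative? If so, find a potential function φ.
No, ∇×F = (0, -12*z - 3, 0) ≠ 0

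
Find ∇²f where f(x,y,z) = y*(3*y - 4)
6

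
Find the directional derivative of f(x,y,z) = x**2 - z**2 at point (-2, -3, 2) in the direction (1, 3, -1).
0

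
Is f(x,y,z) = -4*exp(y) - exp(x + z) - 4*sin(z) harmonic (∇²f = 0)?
No, ∇²f = -4*exp(y) - 2*exp(x + z) + 4*sin(z)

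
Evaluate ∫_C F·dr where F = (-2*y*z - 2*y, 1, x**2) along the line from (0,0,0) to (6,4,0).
-20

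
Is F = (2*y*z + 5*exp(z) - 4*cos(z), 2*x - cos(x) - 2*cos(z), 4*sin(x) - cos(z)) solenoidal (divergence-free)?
No, ∇·F = sin(z)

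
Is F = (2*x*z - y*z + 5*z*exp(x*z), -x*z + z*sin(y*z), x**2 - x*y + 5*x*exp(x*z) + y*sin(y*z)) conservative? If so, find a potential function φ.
Yes, F is conservative. φ = x**2*z - x*y*z + 5*exp(x*z) - cos(y*z)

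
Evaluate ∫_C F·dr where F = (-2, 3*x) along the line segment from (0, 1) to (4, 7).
28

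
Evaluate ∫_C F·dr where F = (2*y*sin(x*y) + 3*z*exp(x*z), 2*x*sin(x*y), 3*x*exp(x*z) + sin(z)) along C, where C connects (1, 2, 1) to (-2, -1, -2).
-3*E - cos(2) + cos(1) + 3*exp(4)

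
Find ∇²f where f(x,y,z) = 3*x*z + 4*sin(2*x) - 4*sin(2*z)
-16*sin(2*x) + 16*sin(2*z)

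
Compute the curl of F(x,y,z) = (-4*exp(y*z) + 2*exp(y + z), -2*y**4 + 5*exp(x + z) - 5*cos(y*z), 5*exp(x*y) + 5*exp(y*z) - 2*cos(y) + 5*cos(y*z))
(5*x*exp(x*y) - 5*y*sin(y*z) + 5*z*exp(y*z) - 5*z*sin(y*z) - 5*exp(x + z) + 2*sin(y), -5*y*exp(x*y) - 4*y*exp(y*z) + 2*exp(y + z), 4*z*exp(y*z) + 5*exp(x + z) - 2*exp(y + z))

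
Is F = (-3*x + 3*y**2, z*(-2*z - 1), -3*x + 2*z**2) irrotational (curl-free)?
No, ∇×F = (4*z + 1, 3, -6*y)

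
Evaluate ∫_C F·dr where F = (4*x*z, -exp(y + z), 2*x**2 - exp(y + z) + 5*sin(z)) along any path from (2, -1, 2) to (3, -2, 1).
-5*cos(1) + 5*cos(2) + 2 + 2*sinh(1)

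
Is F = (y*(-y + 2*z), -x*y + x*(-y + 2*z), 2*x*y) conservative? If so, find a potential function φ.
Yes, F is conservative. φ = x*y*(-y + 2*z)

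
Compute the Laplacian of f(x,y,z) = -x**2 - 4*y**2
-10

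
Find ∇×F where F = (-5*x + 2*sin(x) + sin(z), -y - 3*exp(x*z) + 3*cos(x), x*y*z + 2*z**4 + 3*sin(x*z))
(x*(z + 3*exp(x*z)), -y*z - 3*z*cos(x*z) + cos(z), -3*z*exp(x*z) - 3*sin(x))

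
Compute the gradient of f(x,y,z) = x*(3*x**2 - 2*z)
(9*x**2 - 2*z, 0, -2*x)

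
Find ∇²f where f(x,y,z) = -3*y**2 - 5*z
-6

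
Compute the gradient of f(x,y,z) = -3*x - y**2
(-3, -2*y, 0)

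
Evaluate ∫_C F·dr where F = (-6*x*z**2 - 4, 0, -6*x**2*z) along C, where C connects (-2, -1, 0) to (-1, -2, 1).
-7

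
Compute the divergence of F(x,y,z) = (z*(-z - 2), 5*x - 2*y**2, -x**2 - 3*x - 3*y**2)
-4*y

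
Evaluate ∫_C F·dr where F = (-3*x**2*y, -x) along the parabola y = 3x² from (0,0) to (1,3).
-19/5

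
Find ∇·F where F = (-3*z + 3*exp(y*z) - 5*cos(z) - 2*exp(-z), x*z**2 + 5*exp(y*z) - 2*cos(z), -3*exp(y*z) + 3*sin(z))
-3*y*exp(y*z) + 5*z*exp(y*z) + 3*cos(z)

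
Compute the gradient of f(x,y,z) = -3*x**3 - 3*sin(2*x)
(-9*x**2 - 6*cos(2*x), 0, 0)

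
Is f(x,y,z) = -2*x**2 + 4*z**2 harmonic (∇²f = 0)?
No, ∇²f = 4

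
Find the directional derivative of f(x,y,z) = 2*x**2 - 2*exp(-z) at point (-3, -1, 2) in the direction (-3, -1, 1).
2*sqrt(11)*(1 + 18*exp(2))*exp(-2)/11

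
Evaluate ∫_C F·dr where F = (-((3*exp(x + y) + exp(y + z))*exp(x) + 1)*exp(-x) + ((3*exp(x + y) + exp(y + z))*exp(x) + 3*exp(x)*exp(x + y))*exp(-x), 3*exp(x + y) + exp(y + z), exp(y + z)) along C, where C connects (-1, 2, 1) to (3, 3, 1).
(-exp(6) - 4*exp(4) + 1 + exp(7) + 3*exp(9))*exp(-3)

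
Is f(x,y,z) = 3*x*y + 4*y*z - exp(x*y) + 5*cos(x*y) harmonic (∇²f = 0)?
No, ∇²f = (-x**2 - y**2)*(exp(x*y) + 5*cos(x*y))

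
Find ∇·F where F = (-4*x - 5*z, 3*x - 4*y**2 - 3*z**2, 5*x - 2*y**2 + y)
-8*y - 4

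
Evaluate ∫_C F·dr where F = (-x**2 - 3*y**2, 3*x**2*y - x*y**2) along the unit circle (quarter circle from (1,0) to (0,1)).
37/12 - pi/16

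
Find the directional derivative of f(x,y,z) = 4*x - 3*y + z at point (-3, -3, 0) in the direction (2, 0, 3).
11*sqrt(13)/13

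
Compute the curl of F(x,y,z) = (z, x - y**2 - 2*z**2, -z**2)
(4*z, 1, 1)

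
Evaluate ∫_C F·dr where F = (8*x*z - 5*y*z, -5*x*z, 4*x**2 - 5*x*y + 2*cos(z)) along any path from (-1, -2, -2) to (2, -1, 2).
4*sin(2) + 40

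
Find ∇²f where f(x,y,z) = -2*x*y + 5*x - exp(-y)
-exp(-y)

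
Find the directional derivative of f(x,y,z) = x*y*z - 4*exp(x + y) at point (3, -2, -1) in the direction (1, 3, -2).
sqrt(14)*(5 - 16*E)/14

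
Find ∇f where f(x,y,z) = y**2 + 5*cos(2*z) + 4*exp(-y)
(0, 2*y - 4*exp(-y), -10*sin(2*z))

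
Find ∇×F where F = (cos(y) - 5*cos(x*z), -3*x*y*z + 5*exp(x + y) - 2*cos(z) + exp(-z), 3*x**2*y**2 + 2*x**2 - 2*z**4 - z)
(6*x**2*y + 3*x*y - 2*sin(z) + exp(-z), x*(-6*y**2 + 5*sin(x*z) - 4), -3*y*z + 5*exp(x + y) + sin(y))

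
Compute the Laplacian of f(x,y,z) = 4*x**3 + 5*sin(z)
24*x - 5*sin(z)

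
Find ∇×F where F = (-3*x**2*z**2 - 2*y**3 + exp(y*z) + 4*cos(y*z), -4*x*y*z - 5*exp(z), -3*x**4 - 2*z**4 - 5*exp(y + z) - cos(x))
(4*x*y + 5*exp(z) - 5*exp(y + z), 12*x**3 - 6*x**2*z + y*exp(y*z) - 4*y*sin(y*z) - sin(x), 6*y**2 - 4*y*z - z*exp(y*z) + 4*z*sin(y*z))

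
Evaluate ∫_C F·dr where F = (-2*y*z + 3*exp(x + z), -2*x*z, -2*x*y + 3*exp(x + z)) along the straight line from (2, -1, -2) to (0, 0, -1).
3*exp(-1) + 5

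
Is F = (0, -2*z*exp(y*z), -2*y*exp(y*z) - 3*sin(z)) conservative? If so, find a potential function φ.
Yes, F is conservative. φ = -2*exp(y*z) + 3*cos(z)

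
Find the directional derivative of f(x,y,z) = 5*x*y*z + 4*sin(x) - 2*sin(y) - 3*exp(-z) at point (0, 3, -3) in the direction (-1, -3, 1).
sqrt(11)*(6*cos(3) + 41 + 3*exp(3))/11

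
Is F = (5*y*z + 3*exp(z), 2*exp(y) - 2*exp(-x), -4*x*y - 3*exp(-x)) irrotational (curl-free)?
No, ∇×F = (-4*x, 9*y + 3*exp(z) - 3*exp(-x), -5*z + 2*exp(-x))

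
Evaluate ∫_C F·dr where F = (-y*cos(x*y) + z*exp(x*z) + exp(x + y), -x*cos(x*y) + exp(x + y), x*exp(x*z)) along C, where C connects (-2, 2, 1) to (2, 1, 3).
-1 - sin(2) - exp(-2) - sin(4) + exp(3) + exp(6)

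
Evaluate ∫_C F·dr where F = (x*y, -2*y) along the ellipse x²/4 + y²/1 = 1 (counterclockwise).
0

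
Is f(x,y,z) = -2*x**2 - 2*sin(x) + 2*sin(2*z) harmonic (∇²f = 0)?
No, ∇²f = 2*sin(x) - 8*sin(2*z) - 4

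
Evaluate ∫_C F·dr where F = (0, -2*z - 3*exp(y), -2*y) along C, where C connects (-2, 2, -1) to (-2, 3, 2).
-3*exp(3) - 16 + 3*exp(2)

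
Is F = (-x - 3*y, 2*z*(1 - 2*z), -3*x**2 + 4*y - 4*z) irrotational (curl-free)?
No, ∇×F = (8*z + 2, 6*x, 3)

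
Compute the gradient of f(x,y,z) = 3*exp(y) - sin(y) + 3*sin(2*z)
(0, 3*exp(y) - cos(y), 6*cos(2*z))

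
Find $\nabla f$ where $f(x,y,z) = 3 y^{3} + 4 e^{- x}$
(-4*exp(-x), 9*y**2, 0)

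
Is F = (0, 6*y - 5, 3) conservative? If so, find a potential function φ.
Yes, F is conservative. φ = 3*y**2 - 5*y + 3*z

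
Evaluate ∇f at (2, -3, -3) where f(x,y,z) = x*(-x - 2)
(-6, 0, 0)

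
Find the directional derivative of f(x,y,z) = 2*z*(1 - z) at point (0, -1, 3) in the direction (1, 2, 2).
-20/3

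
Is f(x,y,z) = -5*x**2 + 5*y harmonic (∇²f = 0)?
No, ∇²f = -10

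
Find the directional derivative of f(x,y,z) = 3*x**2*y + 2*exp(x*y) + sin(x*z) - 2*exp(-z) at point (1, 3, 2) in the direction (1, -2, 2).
2*(2 + (2*cos(2) + 6 + exp(3))*exp(2))*exp(-2)/3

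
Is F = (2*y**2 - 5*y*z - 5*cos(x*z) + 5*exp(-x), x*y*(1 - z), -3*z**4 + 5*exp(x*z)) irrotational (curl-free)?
No, ∇×F = (x*y, 5*x*sin(x*z) - 5*y - 5*z*exp(x*z), -y*z - 3*y + 5*z)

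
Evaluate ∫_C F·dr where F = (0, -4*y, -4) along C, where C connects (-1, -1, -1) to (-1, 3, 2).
-28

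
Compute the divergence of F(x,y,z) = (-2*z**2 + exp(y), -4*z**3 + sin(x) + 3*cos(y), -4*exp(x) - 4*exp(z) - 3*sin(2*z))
-4*exp(z) - 3*sin(y) - 6*cos(2*z)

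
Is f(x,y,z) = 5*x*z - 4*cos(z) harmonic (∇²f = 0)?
No, ∇²f = 4*cos(z)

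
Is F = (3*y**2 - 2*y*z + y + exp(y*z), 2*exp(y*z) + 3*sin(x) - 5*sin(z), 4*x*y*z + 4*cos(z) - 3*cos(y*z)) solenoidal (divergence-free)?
No, ∇·F = 4*x*y + 3*y*sin(y*z) + 2*z*exp(y*z) - 4*sin(z)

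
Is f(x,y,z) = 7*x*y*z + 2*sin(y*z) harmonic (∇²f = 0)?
No, ∇²f = -2*(y**2 + z**2)*sin(y*z)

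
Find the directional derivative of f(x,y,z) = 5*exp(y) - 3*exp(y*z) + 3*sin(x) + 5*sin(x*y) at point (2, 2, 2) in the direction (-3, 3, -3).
sqrt(3)*(-cos(2) + 5*exp(2)/3)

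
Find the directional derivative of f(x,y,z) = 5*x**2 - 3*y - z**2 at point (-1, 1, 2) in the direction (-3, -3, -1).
43*sqrt(19)/19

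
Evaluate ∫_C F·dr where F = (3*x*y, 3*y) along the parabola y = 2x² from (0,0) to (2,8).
120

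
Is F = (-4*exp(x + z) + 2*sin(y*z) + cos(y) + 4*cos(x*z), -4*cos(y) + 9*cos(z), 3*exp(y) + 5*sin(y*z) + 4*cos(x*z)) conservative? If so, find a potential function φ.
No, ∇×F = (5*z*cos(y*z) + 3*exp(y) + 9*sin(z), -4*x*sin(x*z) + 2*y*cos(y*z) + 4*z*sin(x*z) - 4*exp(x + z), -2*z*cos(y*z) + sin(y)) ≠ 0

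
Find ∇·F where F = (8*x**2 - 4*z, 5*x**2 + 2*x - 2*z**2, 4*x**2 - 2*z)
16*x - 2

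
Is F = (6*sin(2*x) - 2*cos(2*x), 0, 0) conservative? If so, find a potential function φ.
Yes, F is conservative. φ = -sin(2*x) - 3*cos(2*x)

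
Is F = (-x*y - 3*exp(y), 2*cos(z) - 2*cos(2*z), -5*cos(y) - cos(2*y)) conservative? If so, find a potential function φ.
No, ∇×F = (5*sin(y) + 2*sin(2*y) + 2*sin(z) - 4*sin(2*z), 0, x + 3*exp(y)) ≠ 0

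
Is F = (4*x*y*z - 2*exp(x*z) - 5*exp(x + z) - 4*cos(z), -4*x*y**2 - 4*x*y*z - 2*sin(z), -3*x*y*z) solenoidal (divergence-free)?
No, ∇·F = -11*x*y - 4*x*z + 4*y*z - 2*z*exp(x*z) - 5*exp(x + z)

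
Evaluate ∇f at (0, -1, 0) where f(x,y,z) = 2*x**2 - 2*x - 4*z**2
(-2, 0, 0)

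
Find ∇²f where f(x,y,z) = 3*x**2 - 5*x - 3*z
6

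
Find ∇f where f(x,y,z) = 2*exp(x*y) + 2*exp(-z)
(2*y*exp(x*y), 2*x*exp(x*y), -2*exp(-z))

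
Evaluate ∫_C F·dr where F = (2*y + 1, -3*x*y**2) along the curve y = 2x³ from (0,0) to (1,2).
-26/5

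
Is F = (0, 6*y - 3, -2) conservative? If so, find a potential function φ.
Yes, F is conservative. φ = 3*y**2 - 3*y - 2*z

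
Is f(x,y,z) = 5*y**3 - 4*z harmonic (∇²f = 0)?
No, ∇²f = 30*y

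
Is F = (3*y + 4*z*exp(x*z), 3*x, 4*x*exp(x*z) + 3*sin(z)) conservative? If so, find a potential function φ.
Yes, F is conservative. φ = 3*x*y + 4*exp(x*z) - 3*cos(z)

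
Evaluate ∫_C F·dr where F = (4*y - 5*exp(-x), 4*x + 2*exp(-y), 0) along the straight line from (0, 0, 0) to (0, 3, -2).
2 - 2*exp(-3)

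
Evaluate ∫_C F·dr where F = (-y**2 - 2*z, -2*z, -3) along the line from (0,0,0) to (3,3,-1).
0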